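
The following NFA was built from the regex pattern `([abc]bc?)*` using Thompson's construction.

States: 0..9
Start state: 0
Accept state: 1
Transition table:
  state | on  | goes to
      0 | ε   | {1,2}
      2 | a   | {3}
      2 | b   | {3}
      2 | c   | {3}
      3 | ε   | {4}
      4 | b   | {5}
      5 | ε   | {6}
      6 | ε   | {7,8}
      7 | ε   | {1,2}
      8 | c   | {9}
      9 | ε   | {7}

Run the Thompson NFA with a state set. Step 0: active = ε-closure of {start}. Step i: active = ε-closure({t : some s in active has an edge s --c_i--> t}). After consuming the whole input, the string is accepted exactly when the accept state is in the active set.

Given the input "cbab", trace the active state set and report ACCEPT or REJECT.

Answer: ACCEPT

Trace:
start: ε-closure({0}) = {0,1,2}
'c' @ 1: {3,4}
'b' @ 2: {1,2,5,6,7,8}  ✓accept
'a' @ 3: {3,4}
'b' @ 4: {1,2,5,6,7,8}  ✓accept
final: {1,2,5,6,7,8}; accept 1 in set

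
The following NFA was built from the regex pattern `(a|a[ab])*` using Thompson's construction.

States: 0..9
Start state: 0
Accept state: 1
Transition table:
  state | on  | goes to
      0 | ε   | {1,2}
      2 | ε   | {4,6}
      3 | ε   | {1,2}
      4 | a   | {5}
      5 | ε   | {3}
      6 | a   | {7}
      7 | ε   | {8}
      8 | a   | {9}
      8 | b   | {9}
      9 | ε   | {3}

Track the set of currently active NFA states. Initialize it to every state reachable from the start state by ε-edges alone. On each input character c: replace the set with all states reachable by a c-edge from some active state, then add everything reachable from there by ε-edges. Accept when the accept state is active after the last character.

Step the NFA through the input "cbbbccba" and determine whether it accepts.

S₀ = ε-closure({0}) = {0,1,2,4,6}
'c' @ 1: {}  — dead — no transitions
rest 'bbbccba' ignored (set empty)
end set {} — state 1 not in

Answer: REJECT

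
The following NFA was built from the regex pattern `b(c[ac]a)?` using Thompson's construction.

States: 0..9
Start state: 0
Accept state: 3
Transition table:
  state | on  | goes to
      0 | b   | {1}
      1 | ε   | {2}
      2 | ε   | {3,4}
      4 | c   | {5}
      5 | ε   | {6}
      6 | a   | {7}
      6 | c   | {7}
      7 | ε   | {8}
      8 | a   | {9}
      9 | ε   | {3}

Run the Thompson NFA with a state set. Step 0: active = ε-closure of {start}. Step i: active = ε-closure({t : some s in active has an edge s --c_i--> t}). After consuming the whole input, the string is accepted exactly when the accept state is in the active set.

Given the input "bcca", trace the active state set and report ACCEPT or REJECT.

S₀ = ε-closure({0}) = {0}
'b' @ 1: {1,2,3,4}  [accepting]
'c' @ 2: {5,6}
'c' @ 3: {7,8}
'a' @ 4: {3,9}  [accepting]
final: {3,9}; accept 3 in set

Answer: ACCEPT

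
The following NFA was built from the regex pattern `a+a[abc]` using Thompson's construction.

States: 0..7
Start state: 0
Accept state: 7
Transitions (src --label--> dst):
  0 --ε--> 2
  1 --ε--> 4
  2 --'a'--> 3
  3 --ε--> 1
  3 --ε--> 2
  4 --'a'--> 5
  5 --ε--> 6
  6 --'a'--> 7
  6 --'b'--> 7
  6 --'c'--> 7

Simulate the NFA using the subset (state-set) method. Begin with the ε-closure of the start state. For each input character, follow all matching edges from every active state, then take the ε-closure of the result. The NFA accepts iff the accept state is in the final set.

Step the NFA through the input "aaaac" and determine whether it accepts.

S₀ = ε-closure({0}) = {0,2}
'a' @ 1: {1,2,3,4}
'a' @ 2: {1,2,3,4,5,6}
'a' @ 3: {1,2,3,4,5,6,7}  [accepting]
'a' @ 4: {1,2,3,4,5,6,7}  [accepting]
'c' @ 5: {7}  [accepting]
end set {7} — state 7 in

Answer: ACCEPT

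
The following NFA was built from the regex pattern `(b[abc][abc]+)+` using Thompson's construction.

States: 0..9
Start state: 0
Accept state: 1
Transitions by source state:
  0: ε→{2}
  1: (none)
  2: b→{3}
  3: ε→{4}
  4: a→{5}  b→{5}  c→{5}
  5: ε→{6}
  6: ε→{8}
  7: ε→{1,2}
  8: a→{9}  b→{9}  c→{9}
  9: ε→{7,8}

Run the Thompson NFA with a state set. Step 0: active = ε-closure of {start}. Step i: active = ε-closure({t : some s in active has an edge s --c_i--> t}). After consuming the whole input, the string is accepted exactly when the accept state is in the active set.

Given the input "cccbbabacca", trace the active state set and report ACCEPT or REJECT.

Answer: REJECT

Derivation:
S₀ = ε-closure({0}) = {0,2}
'c' @ 1: {}  — no active states
rest 'ccbbabacca' ignored (set empty)
after full input: {}  (accept=1 not in)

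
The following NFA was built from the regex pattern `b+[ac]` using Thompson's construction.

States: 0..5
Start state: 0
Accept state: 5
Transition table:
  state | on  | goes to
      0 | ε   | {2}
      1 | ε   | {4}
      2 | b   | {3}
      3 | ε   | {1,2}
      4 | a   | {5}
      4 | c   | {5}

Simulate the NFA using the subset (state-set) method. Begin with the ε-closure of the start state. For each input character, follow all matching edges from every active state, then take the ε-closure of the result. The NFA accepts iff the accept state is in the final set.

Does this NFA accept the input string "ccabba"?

Answer: REJECT

Trace:
initial (ε-close {0}): {0,2}
'c' @ 1: {}  — dead — no transitions
rest 'cabba' ignored (set empty)
after full input: {}  (accept=5 not in)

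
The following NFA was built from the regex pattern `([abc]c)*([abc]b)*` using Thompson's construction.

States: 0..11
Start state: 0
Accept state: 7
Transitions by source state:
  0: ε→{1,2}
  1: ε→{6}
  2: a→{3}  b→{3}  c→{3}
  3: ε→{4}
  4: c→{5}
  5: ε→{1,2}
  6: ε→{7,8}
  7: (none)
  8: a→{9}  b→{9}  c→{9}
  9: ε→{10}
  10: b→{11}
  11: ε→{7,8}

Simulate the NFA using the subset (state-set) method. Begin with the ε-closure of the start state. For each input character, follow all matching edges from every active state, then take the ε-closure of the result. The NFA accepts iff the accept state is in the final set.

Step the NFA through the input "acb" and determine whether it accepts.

Answer: REJECT

Steps:
initial (ε-close {0}): {0,1,2,6,7,8}
'a' @ 1: {3,4,9,10}
'c' @ 2: {1,2,5,6,7,8}  [accepting]
'b' @ 3: {3,4,9,10}
final: {3,4,9,10}; accept 7 not in set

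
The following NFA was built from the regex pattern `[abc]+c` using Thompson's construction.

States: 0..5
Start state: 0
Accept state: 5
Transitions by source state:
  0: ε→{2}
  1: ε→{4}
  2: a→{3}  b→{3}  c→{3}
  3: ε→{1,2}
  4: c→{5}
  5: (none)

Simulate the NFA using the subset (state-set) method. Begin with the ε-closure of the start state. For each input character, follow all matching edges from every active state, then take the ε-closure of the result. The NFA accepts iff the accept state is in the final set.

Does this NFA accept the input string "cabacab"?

Answer: REJECT

Trace:
initial (ε-close {0}): {0,2}
'c' @ 1: {1,2,3,4}
'a' @ 2: {1,2,3,4}
'b' @ 3: {1,2,3,4}
'a' @ 4: {1,2,3,4}
'c' @ 5: {1,2,3,4,5}  (accept∈set)
'a' @ 6: {1,2,3,4}
'b' @ 7: {1,2,3,4}
after full input: {1,2,3,4}  (accept=5 not in)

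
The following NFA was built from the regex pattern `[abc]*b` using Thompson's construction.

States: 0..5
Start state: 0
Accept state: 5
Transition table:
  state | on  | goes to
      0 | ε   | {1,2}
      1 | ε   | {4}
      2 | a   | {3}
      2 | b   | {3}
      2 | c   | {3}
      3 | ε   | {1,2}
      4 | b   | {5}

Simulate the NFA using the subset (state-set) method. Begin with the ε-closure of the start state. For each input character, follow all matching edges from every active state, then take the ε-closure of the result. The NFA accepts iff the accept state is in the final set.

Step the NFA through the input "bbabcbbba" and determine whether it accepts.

Answer: REJECT

Derivation:
S₀ = ε-closure({0}) = {0,1,2,4}
'b' @ 1: {1,2,3,4,5}  (accept∈set)
'b' @ 2: {1,2,3,4,5}  (accept∈set)
'a' @ 3: {1,2,3,4}
'b' @ 4: {1,2,3,4,5}  (accept∈set)
'c' @ 5: {1,2,3,4}
'b' @ 6: {1,2,3,4,5}  (accept∈set)
'b' @ 7: {1,2,3,4,5}  (accept∈set)
'b' @ 8: {1,2,3,4,5}  (accept∈set)
'a' @ 9: {1,2,3,4}
after full input: {1,2,3,4}  (accept=5 not in)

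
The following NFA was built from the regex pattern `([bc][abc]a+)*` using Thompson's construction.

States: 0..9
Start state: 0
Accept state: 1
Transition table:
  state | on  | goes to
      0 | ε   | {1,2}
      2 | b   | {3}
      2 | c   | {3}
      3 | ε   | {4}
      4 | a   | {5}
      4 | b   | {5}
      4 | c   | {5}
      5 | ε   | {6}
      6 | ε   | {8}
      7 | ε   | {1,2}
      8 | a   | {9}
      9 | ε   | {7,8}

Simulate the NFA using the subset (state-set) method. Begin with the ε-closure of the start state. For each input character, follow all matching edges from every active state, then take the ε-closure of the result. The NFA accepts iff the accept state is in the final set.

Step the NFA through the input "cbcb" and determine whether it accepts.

Answer: REJECT

Trace:
initial (ε-close {0}): {0,1,2}
'c' @ 1: {3,4}
'b' @ 2: {5,6,8}
'c' @ 3: {}  — no active states
rest 'b' ignored (set empty)
after full input: {}  (accept=1 not in)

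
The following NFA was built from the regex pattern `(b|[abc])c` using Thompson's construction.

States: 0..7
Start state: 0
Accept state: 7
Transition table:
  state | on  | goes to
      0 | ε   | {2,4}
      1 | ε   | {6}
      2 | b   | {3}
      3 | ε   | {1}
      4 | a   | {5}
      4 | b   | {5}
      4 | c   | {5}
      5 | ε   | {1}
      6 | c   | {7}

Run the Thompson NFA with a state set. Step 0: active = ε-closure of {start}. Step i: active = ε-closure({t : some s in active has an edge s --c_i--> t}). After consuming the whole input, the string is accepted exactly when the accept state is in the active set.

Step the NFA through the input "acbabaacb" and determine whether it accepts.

start: ε-closure({0}) = {0,2,4}
'a' @ 1: {1,5,6}
'c' @ 2: {7}  (accept∈set)
'b' @ 3: {}  — dead — no transitions
rest 'abaacb' ignored (set empty)
end set {} — state 7 not in

Answer: REJECT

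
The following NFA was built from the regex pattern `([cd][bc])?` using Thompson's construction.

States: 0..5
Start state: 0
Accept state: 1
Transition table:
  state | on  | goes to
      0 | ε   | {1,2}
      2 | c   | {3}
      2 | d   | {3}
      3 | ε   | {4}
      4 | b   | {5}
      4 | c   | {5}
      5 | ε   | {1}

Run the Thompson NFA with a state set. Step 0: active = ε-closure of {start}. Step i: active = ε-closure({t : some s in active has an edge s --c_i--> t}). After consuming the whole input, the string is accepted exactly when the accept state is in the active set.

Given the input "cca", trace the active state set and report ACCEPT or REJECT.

initial (ε-close {0}): {0,1,2}
'c' @ 1: {3,4}
'c' @ 2: {1,5}  [accepting]
'a' @ 3: {}  — no active states
end set {} — state 1 not in

Answer: REJECT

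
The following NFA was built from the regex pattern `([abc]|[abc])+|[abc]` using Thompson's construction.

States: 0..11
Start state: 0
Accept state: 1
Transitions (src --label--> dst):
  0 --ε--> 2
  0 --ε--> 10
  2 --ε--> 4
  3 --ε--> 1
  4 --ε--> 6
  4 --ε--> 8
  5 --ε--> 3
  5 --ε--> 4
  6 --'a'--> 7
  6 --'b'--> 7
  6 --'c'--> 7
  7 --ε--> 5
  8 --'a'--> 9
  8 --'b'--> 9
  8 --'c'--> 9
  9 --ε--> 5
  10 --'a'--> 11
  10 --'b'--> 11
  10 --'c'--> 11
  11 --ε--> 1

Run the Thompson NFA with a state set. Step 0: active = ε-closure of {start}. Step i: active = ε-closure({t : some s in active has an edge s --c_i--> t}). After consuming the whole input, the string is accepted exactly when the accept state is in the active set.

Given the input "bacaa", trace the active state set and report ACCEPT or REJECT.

Answer: ACCEPT

Derivation:
S₀ = ε-closure({0}) = {0,2,4,6,8,10}
'b' @ 1: {1,3,4,5,6,7,8,9,11}  [accepting]
'a' @ 2: {1,3,4,5,6,7,8,9}  [accepting]
'c' @ 3: {1,3,4,5,6,7,8,9}  [accepting]
'a' @ 4: {1,3,4,5,6,7,8,9}  [accepting]
'a' @ 5: {1,3,4,5,6,7,8,9}  [accepting]
after full input: {1,3,4,5,6,7,8,9}  (accept=1 in)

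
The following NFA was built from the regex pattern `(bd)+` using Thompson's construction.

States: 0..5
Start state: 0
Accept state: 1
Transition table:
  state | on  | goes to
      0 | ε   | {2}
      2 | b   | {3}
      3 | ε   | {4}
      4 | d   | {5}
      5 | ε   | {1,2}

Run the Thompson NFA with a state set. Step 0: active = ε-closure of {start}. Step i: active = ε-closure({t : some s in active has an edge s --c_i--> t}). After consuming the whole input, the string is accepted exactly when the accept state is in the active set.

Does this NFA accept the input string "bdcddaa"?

start: ε-closure({0}) = {0,2}
'b' @ 1: {3,4}
'd' @ 2: {1,2,5}  ✓accept
'c' @ 3: {}  — dead — no transitions
rest 'ddaa' ignored (set empty)
end set {} — state 1 not in

Answer: REJECT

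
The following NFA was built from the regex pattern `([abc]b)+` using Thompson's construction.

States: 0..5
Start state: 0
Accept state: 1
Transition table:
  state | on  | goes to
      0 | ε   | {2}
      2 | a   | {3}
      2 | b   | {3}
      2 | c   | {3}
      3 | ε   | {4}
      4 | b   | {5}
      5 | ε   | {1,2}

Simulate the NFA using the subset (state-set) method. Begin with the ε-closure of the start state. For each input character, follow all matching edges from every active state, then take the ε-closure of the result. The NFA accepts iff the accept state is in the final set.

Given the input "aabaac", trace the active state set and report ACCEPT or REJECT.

Answer: REJECT

Steps:
S₀ = ε-closure({0}) = {0,2}
'a' @ 1: {3,4}
'a' @ 2: {}  — state set empty
rest 'baac' ignored (set empty)
after full input: {}  (accept=1 not in)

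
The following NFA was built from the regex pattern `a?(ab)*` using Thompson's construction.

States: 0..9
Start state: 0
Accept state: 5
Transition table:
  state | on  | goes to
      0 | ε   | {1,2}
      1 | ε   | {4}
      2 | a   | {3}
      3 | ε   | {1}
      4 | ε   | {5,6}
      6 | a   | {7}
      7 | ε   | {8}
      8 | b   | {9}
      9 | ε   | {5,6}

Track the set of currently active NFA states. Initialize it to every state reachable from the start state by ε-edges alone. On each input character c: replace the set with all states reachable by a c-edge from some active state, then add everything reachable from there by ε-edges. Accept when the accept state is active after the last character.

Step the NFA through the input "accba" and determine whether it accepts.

Answer: REJECT

Steps:
S₀ = ε-closure({0}) = {0,1,2,4,5,6}
'a' @ 1: {1,3,4,5,6,7,8}  ✓accept
'c' @ 2: {}  — state set empty
rest 'cba' ignored (set empty)
final: {}; accept 5 not in set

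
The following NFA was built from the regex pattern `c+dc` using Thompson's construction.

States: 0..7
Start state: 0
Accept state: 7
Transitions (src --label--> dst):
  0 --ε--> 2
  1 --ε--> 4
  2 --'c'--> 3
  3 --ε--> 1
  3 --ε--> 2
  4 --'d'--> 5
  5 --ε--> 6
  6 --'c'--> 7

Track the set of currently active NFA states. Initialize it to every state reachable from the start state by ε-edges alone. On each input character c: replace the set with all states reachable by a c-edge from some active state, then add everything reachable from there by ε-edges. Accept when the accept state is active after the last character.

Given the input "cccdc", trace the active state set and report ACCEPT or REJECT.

Answer: ACCEPT

Trace:
S₀ = ε-closure({0}) = {0,2}
'c' @ 1: {1,2,3,4}
'c' @ 2: {1,2,3,4}
'c' @ 3: {1,2,3,4}
'd' @ 4: {5,6}
'c' @ 5: {7}  ✓accept
final: {7}; accept 7 in set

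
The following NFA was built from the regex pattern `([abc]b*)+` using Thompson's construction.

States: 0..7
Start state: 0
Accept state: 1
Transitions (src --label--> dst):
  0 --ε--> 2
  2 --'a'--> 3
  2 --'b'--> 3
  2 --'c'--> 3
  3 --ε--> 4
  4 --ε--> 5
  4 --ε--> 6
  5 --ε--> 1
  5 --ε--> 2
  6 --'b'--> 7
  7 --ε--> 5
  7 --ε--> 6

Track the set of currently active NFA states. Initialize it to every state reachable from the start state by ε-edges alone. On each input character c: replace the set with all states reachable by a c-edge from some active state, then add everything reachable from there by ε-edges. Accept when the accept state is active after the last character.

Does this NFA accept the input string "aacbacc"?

Answer: ACCEPT

Derivation:
S₀ = ε-closure({0}) = {0,2}
'a' @ 1: {1,2,3,4,5,6}  (accept∈set)
'a' @ 2: {1,2,3,4,5,6}  (accept∈set)
'c' @ 3: {1,2,3,4,5,6}  (accept∈set)
'b' @ 4: {1,2,3,4,5,6,7}  (accept∈set)
'a' @ 5: {1,2,3,4,5,6}  (accept∈set)
'c' @ 6: {1,2,3,4,5,6}  (accept∈set)
'c' @ 7: {1,2,3,4,5,6}  (accept∈set)
final: {1,2,3,4,5,6}; accept 1 in set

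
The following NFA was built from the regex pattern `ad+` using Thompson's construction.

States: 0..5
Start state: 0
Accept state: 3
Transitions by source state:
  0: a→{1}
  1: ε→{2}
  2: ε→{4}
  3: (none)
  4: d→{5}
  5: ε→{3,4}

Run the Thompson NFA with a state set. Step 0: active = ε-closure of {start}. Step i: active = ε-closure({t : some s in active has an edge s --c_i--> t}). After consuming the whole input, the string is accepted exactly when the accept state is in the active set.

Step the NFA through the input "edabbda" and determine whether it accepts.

start: ε-closure({0}) = {0}
'e' @ 1: {}  — no active states
rest 'dabbda' ignored (set empty)
after full input: {}  (accept=3 not in)

Answer: REJECT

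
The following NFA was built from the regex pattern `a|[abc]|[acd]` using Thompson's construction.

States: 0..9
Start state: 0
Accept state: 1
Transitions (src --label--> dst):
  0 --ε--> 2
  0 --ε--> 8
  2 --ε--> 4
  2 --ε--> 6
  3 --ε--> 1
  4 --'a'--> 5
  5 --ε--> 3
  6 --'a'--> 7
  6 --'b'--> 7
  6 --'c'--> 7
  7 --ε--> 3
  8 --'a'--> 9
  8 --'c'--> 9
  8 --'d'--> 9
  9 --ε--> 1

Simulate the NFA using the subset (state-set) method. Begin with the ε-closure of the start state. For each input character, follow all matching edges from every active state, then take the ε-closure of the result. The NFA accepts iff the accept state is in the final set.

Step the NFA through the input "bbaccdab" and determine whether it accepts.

Answer: REJECT

Steps:
initial (ε-close {0}): {0,2,4,6,8}
'b' @ 1: {1,3,7}  (accept∈set)
'b' @ 2: {}  — dead — no transitions
rest 'accdab' ignored (set empty)
final: {}; accept 1 not in set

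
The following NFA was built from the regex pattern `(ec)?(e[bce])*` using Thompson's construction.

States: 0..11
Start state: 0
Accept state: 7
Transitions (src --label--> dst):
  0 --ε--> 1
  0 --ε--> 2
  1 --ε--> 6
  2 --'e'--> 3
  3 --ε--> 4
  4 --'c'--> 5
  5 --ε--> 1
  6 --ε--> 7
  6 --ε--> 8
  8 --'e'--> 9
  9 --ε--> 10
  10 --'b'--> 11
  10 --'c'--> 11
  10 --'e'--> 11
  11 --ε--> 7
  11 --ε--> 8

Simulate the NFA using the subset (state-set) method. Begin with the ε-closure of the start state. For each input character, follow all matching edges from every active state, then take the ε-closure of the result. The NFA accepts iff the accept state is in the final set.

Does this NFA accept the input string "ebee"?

S₀ = ε-closure({0}) = {0,1,2,6,7,8}
'e' @ 1: {3,4,9,10}
'b' @ 2: {7,8,11}  ✓accept
'e' @ 3: {9,10}
'e' @ 4: {7,8,11}  ✓accept
final: {7,8,11}; accept 7 in set

Answer: ACCEPT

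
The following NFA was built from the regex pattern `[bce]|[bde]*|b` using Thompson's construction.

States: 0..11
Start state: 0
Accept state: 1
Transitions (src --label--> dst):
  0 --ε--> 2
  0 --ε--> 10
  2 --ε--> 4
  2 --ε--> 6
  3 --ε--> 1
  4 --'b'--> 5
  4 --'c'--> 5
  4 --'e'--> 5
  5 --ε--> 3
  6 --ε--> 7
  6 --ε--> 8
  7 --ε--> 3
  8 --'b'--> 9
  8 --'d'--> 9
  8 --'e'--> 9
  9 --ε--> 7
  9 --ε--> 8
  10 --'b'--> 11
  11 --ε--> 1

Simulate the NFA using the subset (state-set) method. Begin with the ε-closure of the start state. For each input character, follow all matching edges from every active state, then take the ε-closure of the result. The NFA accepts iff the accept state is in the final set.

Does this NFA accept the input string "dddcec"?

Answer: REJECT

Steps:
start: ε-closure({0}) = {0,1,2,3,4,6,7,8,10}
'd' @ 1: {1,3,7,8,9}  ✓accept
'd' @ 2: {1,3,7,8,9}  ✓accept
'd' @ 3: {1,3,7,8,9}  ✓accept
'c' @ 4: {}  — no active states
rest 'ec' ignored (set empty)
final: {}; accept 1 not in set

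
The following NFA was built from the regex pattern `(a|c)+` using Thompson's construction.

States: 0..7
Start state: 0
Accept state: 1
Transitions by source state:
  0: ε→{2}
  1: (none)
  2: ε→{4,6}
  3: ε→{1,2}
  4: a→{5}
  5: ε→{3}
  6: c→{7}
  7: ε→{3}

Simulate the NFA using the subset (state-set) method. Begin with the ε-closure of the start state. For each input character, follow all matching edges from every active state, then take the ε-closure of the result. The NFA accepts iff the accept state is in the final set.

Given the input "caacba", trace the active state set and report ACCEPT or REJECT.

Answer: REJECT

Derivation:
initial (ε-close {0}): {0,2,4,6}
'c' @ 1: {1,2,3,4,6,7}  (accept∈set)
'a' @ 2: {1,2,3,4,5,6}  (accept∈set)
'a' @ 3: {1,2,3,4,5,6}  (accept∈set)
'c' @ 4: {1,2,3,4,6,7}  (accept∈set)
'b' @ 5: {}  — no active states
rest 'a' ignored (set empty)
end set {} — state 1 not in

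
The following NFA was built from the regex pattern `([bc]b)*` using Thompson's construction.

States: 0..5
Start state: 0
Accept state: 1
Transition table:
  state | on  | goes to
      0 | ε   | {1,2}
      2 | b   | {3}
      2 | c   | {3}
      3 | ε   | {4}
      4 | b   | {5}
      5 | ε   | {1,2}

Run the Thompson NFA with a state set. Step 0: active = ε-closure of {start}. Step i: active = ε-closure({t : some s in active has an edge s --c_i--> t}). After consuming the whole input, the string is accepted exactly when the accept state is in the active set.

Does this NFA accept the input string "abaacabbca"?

Answer: REJECT

Steps:
initial (ε-close {0}): {0,1,2}
'a' @ 1: {}  — dead — no transitions
rest 'baacabbca' ignored (set empty)
end set {} — state 1 not in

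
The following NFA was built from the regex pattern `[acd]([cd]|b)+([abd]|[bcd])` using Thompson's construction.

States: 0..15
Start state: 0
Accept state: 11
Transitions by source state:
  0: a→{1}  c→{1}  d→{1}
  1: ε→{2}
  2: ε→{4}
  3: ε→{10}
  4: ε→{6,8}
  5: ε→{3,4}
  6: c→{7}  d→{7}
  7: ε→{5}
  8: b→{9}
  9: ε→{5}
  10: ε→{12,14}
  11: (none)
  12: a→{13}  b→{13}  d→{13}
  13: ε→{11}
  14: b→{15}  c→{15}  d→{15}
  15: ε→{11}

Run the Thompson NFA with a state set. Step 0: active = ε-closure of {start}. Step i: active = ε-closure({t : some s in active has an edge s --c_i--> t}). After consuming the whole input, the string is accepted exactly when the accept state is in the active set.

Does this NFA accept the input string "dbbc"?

Answer: ACCEPT

Derivation:
S₀ = ε-closure({0}) = {0}
'd' @ 1: {1,2,4,6,8}
'b' @ 2: {3,4,5,6,8,9,10,12,14}
'b' @ 3: {3,4,5,6,8,9,10,11,12,13,14,15}  ✓accept
'c' @ 4: {3,4,5,6,7,8,10,11,12,14,15}  ✓accept
after full input: {3,4,5,6,7,8,10,11,12,14,15}  (accept=11 in)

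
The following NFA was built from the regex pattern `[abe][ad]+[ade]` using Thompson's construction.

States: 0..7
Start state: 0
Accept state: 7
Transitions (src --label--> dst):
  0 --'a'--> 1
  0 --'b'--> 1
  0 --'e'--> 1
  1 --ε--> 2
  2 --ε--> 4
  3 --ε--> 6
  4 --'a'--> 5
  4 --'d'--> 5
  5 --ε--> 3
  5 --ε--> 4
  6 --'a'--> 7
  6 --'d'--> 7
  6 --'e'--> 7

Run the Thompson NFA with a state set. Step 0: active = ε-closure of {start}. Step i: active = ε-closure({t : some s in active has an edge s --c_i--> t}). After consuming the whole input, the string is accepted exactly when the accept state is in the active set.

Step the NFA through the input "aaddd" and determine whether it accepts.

initial (ε-close {0}): {0}
'a' @ 1: {1,2,4}
'a' @ 2: {3,4,5,6}
'd' @ 3: {3,4,5,6,7}  ✓accept
'd' @ 4: {3,4,5,6,7}  ✓accept
'd' @ 5: {3,4,5,6,7}  ✓accept
final: {3,4,5,6,7}; accept 7 in set

Answer: ACCEPT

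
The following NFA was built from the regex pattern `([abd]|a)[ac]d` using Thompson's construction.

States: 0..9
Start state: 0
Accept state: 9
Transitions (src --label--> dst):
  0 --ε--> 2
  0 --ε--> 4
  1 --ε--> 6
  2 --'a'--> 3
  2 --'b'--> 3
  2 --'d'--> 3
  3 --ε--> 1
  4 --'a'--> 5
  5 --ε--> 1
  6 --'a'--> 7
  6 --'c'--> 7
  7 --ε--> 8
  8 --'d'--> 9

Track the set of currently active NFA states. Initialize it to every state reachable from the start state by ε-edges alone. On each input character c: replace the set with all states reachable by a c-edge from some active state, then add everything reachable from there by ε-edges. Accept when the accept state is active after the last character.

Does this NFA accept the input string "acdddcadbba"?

S₀ = ε-closure({0}) = {0,2,4}
'a' @ 1: {1,3,5,6}
'c' @ 2: {7,8}
'd' @ 3: {9}  (accept∈set)
'd' @ 4: {}  — state set empty
rest 'dcadbba' ignored (set empty)
after full input: {}  (accept=9 not in)

Answer: REJECT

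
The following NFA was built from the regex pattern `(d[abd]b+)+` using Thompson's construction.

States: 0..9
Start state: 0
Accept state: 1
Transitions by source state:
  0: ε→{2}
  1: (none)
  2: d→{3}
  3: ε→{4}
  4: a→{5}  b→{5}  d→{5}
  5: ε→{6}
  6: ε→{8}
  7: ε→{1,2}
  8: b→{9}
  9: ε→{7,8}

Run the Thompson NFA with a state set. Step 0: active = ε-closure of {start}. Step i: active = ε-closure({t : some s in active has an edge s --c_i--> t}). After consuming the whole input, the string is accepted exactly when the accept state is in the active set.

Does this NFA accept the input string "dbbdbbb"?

Answer: ACCEPT

Trace:
start: ε-closure({0}) = {0,2}
'd' @ 1: {3,4}
'b' @ 2: {5,6,8}
'b' @ 3: {1,2,7,8,9}  ✓accept
'd' @ 4: {3,4}
'b' @ 5: {5,6,8}
'b' @ 6: {1,2,7,8,9}  ✓accept
'b' @ 7: {1,2,7,8,9}  ✓accept
end set {1,2,7,8,9} — state 1 in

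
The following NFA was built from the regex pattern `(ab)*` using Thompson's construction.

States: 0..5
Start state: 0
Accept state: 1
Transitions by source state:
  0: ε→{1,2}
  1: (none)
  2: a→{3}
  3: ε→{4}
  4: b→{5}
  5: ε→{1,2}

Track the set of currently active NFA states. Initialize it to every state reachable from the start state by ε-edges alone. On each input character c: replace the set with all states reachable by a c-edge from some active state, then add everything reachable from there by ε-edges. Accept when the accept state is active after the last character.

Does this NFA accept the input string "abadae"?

Answer: REJECT

Steps:
start: ε-closure({0}) = {0,1,2}
'a' @ 1: {3,4}
'b' @ 2: {1,2,5}  ✓accept
'a' @ 3: {3,4}
'd' @ 4: {}  — dead — no transitions
rest 'ae' ignored (set empty)
end set {} — state 1 not in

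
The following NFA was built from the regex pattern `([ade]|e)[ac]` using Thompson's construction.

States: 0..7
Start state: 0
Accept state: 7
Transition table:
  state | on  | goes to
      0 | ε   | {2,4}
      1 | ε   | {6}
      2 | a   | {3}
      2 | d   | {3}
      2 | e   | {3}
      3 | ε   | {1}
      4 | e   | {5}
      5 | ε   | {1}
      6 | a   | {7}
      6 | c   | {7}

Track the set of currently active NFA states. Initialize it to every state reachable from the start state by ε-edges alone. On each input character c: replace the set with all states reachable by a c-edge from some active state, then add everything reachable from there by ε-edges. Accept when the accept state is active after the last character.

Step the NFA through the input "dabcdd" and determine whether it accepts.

Answer: REJECT

Derivation:
S₀ = ε-closure({0}) = {0,2,4}
'd' @ 1: {1,3,6}
'a' @ 2: {7}  ✓accept
'b' @ 3: {}  — state set empty
rest 'cdd' ignored (set empty)
final: {}; accept 7 not in set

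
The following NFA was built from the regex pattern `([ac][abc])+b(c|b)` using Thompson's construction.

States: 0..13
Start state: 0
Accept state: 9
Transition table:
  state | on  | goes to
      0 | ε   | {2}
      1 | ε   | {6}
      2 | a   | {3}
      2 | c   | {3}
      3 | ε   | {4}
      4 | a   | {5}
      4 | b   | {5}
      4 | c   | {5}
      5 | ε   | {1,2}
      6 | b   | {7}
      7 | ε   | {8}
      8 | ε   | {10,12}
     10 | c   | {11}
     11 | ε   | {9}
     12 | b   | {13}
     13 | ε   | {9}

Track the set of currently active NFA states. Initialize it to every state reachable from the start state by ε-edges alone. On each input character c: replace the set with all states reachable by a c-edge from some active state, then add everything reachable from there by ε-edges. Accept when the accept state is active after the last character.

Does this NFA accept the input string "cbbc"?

Answer: ACCEPT

Derivation:
initial (ε-close {0}): {0,2}
'c' @ 1: {3,4}
'b' @ 2: {1,2,5,6}
'b' @ 3: {7,8,10,12}
'c' @ 4: {9,11}  ✓accept
end set {9,11} — state 9 in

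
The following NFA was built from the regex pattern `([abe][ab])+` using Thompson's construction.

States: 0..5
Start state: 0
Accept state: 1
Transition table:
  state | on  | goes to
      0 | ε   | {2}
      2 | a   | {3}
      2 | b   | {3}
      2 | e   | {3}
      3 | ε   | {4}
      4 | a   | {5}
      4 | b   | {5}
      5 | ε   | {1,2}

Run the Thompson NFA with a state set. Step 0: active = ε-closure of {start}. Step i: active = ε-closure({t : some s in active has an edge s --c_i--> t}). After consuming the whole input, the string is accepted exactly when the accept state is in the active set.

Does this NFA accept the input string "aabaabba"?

Answer: ACCEPT

Trace:
start: ε-closure({0}) = {0,2}
'a' @ 1: {3,4}
'a' @ 2: {1,2,5}  [accepting]
'b' @ 3: {3,4}
'a' @ 4: {1,2,5}  [accepting]
'a' @ 5: {3,4}
'b' @ 6: {1,2,5}  [accepting]
'b' @ 7: {3,4}
'a' @ 8: {1,2,5}  [accepting]
end set {1,2,5} — state 1 in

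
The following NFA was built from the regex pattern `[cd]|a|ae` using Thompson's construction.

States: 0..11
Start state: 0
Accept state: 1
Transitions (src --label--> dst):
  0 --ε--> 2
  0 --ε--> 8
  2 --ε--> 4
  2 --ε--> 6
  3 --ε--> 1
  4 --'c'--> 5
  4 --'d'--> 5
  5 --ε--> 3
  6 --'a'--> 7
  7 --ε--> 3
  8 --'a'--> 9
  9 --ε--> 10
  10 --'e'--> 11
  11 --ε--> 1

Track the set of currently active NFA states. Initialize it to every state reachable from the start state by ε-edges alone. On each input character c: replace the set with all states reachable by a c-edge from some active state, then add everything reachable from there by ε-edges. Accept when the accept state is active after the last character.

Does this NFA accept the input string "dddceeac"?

start: ε-closure({0}) = {0,2,4,6,8}
'd' @ 1: {1,3,5}  [accepting]
'd' @ 2: {}  — state set empty
rest 'dceeac' ignored (set empty)
final: {}; accept 1 not in set

Answer: REJECT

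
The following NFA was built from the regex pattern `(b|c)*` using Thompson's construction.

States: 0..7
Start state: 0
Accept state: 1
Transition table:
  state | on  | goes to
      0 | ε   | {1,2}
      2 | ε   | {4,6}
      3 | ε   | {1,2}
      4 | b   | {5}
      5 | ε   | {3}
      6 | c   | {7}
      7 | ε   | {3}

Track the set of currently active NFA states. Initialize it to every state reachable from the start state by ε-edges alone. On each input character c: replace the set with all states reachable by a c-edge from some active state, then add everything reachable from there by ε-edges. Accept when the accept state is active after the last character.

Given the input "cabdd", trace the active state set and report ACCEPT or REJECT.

initial (ε-close {0}): {0,1,2,4,6}
'c' @ 1: {1,2,3,4,6,7}  ✓accept
'a' @ 2: {}  — no active states
rest 'bdd' ignored (set empty)
final: {}; accept 1 not in set

Answer: REJECT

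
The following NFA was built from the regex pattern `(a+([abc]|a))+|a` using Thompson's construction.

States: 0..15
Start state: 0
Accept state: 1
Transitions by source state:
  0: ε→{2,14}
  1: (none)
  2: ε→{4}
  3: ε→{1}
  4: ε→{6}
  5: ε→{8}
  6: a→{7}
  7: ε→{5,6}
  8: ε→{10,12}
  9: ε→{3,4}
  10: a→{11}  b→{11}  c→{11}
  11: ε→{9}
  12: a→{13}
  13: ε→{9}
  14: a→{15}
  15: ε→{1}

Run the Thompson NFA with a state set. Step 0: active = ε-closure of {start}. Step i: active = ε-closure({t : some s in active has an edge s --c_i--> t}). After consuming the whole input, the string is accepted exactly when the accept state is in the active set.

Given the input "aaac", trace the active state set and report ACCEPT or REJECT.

Answer: ACCEPT

Trace:
initial (ε-close {0}): {0,2,4,6,14}
'a' @ 1: {1,5,6,7,8,10,12,15}  [accepting]
'a' @ 2: {1,3,4,5,6,7,8,9,10,11,12,13}  [accepting]
'a' @ 3: {1,3,4,5,6,7,8,9,10,11,12,13}  [accepting]
'c' @ 4: {1,3,4,6,9,11}  [accepting]
end set {1,3,4,6,9,11} — state 1 in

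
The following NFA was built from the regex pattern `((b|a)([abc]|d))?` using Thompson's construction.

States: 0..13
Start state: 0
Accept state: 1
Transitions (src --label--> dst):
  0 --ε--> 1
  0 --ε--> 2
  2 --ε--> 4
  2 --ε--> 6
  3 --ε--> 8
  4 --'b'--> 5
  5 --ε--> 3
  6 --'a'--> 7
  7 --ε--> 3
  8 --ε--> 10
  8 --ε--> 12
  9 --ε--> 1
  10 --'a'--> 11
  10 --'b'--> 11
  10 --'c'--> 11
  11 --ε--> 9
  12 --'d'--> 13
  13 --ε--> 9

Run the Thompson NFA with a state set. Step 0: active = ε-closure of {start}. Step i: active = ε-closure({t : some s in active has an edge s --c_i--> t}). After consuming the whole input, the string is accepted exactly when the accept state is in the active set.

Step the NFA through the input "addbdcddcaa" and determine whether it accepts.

Answer: REJECT

Derivation:
start: ε-closure({0}) = {0,1,2,4,6}
'a' @ 1: {3,7,8,10,12}
'd' @ 2: {1,9,13}  ✓accept
'd' @ 3: {}  — no active states
rest 'bdcddcaa' ignored (set empty)
final: {}; accept 1 not in set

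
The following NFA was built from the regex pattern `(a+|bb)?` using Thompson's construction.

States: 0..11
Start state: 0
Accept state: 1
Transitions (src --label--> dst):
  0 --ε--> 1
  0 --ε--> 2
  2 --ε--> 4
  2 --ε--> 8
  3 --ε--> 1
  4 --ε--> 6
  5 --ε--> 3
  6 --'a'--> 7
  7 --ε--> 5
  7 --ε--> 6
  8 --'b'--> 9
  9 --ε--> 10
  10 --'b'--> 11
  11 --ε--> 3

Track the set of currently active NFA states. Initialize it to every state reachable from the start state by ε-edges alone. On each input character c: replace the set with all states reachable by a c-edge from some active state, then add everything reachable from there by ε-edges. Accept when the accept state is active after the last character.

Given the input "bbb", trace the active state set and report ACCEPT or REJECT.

start: ε-closure({0}) = {0,1,2,4,6,8}
'b' @ 1: {9,10}
'b' @ 2: {1,3,11}  ✓accept
'b' @ 3: {}  — dead — no transitions
final: {}; accept 1 not in set

Answer: REJECT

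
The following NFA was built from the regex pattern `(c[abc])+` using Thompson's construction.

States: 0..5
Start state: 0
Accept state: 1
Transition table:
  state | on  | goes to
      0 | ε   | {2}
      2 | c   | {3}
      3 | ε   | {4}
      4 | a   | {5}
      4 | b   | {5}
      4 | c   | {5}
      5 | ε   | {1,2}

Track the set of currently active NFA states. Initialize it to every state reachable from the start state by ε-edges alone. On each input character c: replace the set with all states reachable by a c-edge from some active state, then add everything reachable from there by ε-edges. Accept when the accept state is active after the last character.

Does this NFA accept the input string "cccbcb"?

Answer: ACCEPT

Steps:
start: ε-closure({0}) = {0,2}
'c' @ 1: {3,4}
'c' @ 2: {1,2,5}  (accept∈set)
'c' @ 3: {3,4}
'b' @ 4: {1,2,5}  (accept∈set)
'c' @ 5: {3,4}
'b' @ 6: {1,2,5}  (accept∈set)
final: {1,2,5}; accept 1 in set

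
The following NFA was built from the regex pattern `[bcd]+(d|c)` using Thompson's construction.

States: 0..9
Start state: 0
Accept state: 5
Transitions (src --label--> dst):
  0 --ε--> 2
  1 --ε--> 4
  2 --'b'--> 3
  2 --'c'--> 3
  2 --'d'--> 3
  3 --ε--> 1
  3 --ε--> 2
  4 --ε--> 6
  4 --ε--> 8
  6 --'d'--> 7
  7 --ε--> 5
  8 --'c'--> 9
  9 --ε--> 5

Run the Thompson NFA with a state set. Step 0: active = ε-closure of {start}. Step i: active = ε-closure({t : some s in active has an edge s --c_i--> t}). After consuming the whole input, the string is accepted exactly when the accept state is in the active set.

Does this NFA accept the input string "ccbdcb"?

S₀ = ε-closure({0}) = {0,2}
'c' @ 1: {1,2,3,4,6,8}
'c' @ 2: {1,2,3,4,5,6,8,9}  ✓accept
'b' @ 3: {1,2,3,4,6,8}
'd' @ 4: {1,2,3,4,5,6,7,8}  ✓accept
'c' @ 5: {1,2,3,4,5,6,8,9}  ✓accept
'b' @ 6: {1,2,3,4,6,8}
final: {1,2,3,4,6,8}; accept 5 not in set

Answer: REJECT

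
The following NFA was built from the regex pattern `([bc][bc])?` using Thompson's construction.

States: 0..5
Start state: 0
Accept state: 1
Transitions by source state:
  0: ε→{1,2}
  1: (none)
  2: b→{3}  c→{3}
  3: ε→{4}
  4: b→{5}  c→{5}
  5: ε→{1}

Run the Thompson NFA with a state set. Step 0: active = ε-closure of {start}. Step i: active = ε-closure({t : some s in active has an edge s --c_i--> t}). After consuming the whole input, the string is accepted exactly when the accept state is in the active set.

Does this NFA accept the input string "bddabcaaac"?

Answer: REJECT

Derivation:
S₀ = ε-closure({0}) = {0,1,2}
'b' @ 1: {3,4}
'd' @ 2: {}  — dead — no transitions
rest 'dabcaaac' ignored (set empty)
end set {} — state 1 not in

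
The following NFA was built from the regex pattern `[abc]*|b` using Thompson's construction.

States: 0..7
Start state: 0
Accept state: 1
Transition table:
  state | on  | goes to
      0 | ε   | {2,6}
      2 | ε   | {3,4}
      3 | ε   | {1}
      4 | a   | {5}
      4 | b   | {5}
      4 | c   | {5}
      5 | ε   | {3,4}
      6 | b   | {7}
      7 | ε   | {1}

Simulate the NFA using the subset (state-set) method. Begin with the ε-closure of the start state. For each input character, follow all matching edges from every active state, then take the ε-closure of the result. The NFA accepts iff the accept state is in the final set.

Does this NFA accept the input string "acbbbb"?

S₀ = ε-closure({0}) = {0,1,2,3,4,6}
'a' @ 1: {1,3,4,5}  [accepting]
'c' @ 2: {1,3,4,5}  [accepting]
'b' @ 3: {1,3,4,5}  [accepting]
'b' @ 4: {1,3,4,5}  [accepting]
'b' @ 5: {1,3,4,5}  [accepting]
'b' @ 6: {1,3,4,5}  [accepting]
after full input: {1,3,4,5}  (accept=1 in)

Answer: ACCEPT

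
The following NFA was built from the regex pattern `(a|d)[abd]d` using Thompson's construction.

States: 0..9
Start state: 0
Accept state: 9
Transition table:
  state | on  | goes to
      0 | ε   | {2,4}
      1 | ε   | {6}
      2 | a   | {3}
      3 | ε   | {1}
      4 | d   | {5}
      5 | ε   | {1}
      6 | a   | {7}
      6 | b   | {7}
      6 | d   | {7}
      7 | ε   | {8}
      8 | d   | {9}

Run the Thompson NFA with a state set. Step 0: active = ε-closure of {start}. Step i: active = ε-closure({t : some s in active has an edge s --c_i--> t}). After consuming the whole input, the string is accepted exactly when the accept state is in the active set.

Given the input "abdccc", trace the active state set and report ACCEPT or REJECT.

Answer: REJECT

Steps:
start: ε-closure({0}) = {0,2,4}
'a' @ 1: {1,3,6}
'b' @ 2: {7,8}
'd' @ 3: {9}  ✓accept
'c' @ 4: {}  — no active states
rest 'cc' ignored (set empty)
end set {} — state 9 not in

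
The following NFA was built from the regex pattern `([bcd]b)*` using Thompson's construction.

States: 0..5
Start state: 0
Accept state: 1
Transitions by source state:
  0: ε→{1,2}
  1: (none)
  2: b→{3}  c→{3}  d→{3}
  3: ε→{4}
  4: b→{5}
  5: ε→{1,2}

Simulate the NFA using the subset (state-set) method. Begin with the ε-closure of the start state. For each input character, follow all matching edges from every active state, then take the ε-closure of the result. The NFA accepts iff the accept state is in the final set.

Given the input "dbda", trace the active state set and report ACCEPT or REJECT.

Answer: REJECT

Trace:
initial (ε-close {0}): {0,1,2}
'd' @ 1: {3,4}
'b' @ 2: {1,2,5}  (accept∈set)
'd' @ 3: {3,4}
'a' @ 4: {}  — dead — no transitions
final: {}; accept 1 not in set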